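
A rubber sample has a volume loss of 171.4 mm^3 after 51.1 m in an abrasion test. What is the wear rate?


Rate = volume_loss / distance
= 171.4 / 51.1
= 3.354 mm^3/m

3.354 mm^3/m


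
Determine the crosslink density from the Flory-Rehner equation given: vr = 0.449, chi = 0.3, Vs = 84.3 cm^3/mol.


ln(1 - vr) = ln(1 - 0.449) = -0.5960
Numerator = -((-0.5960) + 0.449 + 0.3 * 0.449^2) = 0.0865
Denominator = 84.3 * (0.449^(1/3) - 0.449/2) = 45.6266
nu = 0.0865 / 45.6266 = 0.0019 mol/cm^3

0.0019 mol/cm^3


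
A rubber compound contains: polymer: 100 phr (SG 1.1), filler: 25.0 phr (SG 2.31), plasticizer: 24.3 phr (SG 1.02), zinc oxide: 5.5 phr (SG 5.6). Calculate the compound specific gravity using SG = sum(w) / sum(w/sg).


Sum of weights = 154.8
Volume contributions:
  polymer: 100/1.1 = 90.9091
  filler: 25.0/2.31 = 10.8225
  plasticizer: 24.3/1.02 = 23.8235
  zinc oxide: 5.5/5.6 = 0.9821
Sum of volumes = 126.5373
SG = 154.8 / 126.5373 = 1.223

SG = 1.223


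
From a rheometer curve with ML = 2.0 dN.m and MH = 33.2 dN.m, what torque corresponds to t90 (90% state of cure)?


M90 = ML + 0.9 * (MH - ML)
M90 = 2.0 + 0.9 * (33.2 - 2.0)
M90 = 2.0 + 0.9 * 31.2
M90 = 30.08 dN.m

30.08 dN.m


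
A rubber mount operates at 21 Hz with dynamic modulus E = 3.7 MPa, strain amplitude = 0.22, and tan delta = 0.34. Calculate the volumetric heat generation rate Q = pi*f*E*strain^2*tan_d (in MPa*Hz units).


Q = pi * f * E * strain^2 * tan_d
= pi * 21 * 3.7 * 0.22^2 * 0.34
= pi * 21 * 3.7 * 0.0484 * 0.34
= 4.0169

Q = 4.0169


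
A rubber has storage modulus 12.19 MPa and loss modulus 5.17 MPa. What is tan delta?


tan delta = E'' / E'
= 5.17 / 12.19
= 0.4241

tan delta = 0.4241


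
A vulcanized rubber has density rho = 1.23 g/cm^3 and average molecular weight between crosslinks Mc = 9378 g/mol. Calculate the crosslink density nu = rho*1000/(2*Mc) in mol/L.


nu = rho * 1000 / (2 * Mc)
nu = 1.23 * 1000 / (2 * 9378)
nu = 1230.0 / 18756
nu = 0.0656 mol/L

0.0656 mol/L


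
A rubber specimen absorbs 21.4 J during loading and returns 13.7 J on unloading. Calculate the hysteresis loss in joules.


Hysteresis loss = loading - unloading
= 21.4 - 13.7
= 7.7 J

7.7 J


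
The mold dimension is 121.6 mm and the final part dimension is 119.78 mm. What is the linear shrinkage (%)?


Shrinkage = (mold - part) / mold * 100
= (121.6 - 119.78) / 121.6 * 100
= 1.82 / 121.6 * 100
= 1.5%

1.5%


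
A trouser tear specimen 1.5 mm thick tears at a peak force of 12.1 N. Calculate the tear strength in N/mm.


Tear strength = force / thickness
= 12.1 / 1.5
= 8.07 N/mm

8.07 N/mm


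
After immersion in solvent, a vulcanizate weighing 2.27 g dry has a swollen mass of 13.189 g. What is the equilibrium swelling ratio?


Q = W_swollen / W_dry
Q = 13.189 / 2.27
Q = 5.81

Q = 5.81


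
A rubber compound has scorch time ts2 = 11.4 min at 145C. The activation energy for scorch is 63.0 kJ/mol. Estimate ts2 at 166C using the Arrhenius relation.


Convert temperatures: T1 = 145 + 273.15 = 418.15 K, T2 = 166 + 273.15 = 439.15 K
ts2_new = 11.4 * exp(63000 / 8.314 * (1/439.15 - 1/418.15))
1/T2 - 1/T1 = -1.1436e-04
ts2_new = 4.79 min

4.79 min


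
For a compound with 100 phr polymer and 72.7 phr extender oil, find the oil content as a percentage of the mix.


Oil % = oil / (100 + oil) * 100
= 72.7 / (100 + 72.7) * 100
= 72.7 / 172.7 * 100
= 42.1%

42.1%


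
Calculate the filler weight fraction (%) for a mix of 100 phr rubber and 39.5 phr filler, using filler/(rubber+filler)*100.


Filler % = filler / (rubber + filler) * 100
= 39.5 / (100 + 39.5) * 100
= 39.5 / 139.5 * 100
= 28.32%

28.32%


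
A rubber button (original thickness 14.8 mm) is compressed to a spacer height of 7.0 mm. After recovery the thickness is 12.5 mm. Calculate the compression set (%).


CS = (t0 - recovered) / (t0 - ts) * 100
= (14.8 - 12.5) / (14.8 - 7.0) * 100
= 2.3 / 7.8 * 100
= 29.5%

29.5%


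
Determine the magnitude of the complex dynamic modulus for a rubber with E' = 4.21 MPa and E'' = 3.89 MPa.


|E*| = sqrt(E'^2 + E''^2)
= sqrt(4.21^2 + 3.89^2)
= sqrt(17.7241 + 15.1321)
= 5.732 MPa

5.732 MPa


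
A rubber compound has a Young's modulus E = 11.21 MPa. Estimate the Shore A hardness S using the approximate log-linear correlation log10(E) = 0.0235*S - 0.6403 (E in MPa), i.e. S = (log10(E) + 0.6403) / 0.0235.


log10(E) = 0.0235*S - 0.6403  =>  S = (log10(E) + 0.6403) / 0.0235
log10(11.21) = 1.049606
S = (1.049606 + 0.6403) / 0.0235 = 1.689906 / 0.0235
S = 71.9

Shore A = 71.9


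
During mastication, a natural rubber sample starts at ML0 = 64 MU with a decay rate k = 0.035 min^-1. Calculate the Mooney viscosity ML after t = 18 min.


ML = ML0 * exp(-k * t)
ML = 64 * exp(-0.035 * 18)
ML = 64 * 0.5326
ML = 34.09 MU

34.09 MU


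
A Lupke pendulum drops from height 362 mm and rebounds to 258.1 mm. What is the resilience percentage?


Resilience = h_rebound / h_drop * 100
= 258.1 / 362 * 100
= 71.3%

71.3%


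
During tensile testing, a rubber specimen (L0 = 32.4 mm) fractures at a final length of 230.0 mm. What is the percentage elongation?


Elongation = (Lf - L0) / L0 * 100
= (230.0 - 32.4) / 32.4 * 100
= 197.6 / 32.4 * 100
= 609.9%

609.9%


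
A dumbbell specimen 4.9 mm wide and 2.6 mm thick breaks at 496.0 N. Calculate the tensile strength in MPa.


Area = width * thickness = 4.9 * 2.6 = 12.74 mm^2
TS = force / area = 496.0 / 12.74 = 38.93 MPa

38.93 MPa


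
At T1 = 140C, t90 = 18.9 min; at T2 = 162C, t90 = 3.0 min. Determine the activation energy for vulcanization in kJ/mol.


T1 = 413.15 K, T2 = 435.15 K
1/T1 - 1/T2 = 1.2237e-04
ln(t1/t2) = ln(18.9/3.0) = 1.8405
Ea = 8.314 * 1.8405 / 1.2237e-04 = 125049.4016 J/mol
Ea = 125.05 kJ/mol

125.05 kJ/mol


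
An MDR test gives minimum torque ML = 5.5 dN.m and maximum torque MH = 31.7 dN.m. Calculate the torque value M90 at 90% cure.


M90 = ML + 0.9 * (MH - ML)
M90 = 5.5 + 0.9 * (31.7 - 5.5)
M90 = 5.5 + 0.9 * 26.2
M90 = 29.08 dN.m

29.08 dN.m


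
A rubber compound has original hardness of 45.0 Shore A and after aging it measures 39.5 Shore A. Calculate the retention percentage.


Retention = aged / original * 100
= 39.5 / 45.0 * 100
= 87.8%

87.8%


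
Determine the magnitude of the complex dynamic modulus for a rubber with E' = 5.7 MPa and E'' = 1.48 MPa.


|E*| = sqrt(E'^2 + E''^2)
= sqrt(5.7^2 + 1.48^2)
= sqrt(32.4900 + 2.1904)
= 5.889 MPa

5.889 MPa


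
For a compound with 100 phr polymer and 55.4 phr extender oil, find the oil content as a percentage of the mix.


Oil % = oil / (100 + oil) * 100
= 55.4 / (100 + 55.4) * 100
= 55.4 / 155.4 * 100
= 35.65%

35.65%


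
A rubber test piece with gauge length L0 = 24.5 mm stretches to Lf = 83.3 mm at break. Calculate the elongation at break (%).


Elongation = (Lf - L0) / L0 * 100
= (83.3 - 24.5) / 24.5 * 100
= 58.8 / 24.5 * 100
= 240.0%

240.0%


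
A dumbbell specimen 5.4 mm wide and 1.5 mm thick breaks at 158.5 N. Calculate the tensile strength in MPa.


Area = width * thickness = 5.4 * 1.5 = 8.1 mm^2
TS = force / area = 158.5 / 8.1 = 19.57 MPa

19.57 MPa


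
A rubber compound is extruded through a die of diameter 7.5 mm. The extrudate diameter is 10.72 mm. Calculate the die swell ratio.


Die swell ratio = D_extrudate / D_die
= 10.72 / 7.5
= 1.429

Die swell = 1.429


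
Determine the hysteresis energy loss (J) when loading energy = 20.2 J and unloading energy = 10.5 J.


Hysteresis loss = loading - unloading
= 20.2 - 10.5
= 9.7 J

9.7 J


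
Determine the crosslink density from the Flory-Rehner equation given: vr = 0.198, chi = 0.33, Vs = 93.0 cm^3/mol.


ln(1 - vr) = ln(1 - 0.198) = -0.2206
Numerator = -((-0.2206) + 0.198 + 0.33 * 0.198^2) = 0.0097
Denominator = 93.0 * (0.198^(1/3) - 0.198/2) = 44.9978
nu = 0.0097 / 44.9978 = 2.1577e-04 mol/cm^3

2.1577e-04 mol/cm^3


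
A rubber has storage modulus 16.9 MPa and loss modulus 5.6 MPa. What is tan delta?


tan delta = E'' / E'
= 5.6 / 16.9
= 0.3314

tan delta = 0.3314


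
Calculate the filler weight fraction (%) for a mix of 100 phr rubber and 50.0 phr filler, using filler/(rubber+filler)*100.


Filler % = filler / (rubber + filler) * 100
= 50.0 / (100 + 50.0) * 100
= 50.0 / 150.0 * 100
= 33.33%

33.33%


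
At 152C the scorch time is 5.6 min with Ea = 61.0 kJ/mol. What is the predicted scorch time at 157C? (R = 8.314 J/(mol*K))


Convert temperatures: T1 = 152 + 273.15 = 425.15 K, T2 = 157 + 273.15 = 430.15 K
ts2_new = 5.6 * exp(61000 / 8.314 * (1/430.15 - 1/425.15))
1/T2 - 1/T1 = -2.7341e-05
ts2_new = 4.58 min

4.58 min


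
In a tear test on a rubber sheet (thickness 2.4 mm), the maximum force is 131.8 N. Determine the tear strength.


Tear strength = force / thickness
= 131.8 / 2.4
= 54.92 N/mm

54.92 N/mm


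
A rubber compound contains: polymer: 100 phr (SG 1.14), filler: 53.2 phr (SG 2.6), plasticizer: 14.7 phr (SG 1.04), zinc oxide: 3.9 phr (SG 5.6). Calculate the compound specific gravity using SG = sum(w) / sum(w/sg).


Sum of weights = 171.8
Volume contributions:
  polymer: 100/1.14 = 87.7193
  filler: 53.2/2.6 = 20.4615
  plasticizer: 14.7/1.04 = 14.1346
  zinc oxide: 3.9/5.6 = 0.6964
Sum of volumes = 123.0119
SG = 171.8 / 123.0119 = 1.397

SG = 1.397


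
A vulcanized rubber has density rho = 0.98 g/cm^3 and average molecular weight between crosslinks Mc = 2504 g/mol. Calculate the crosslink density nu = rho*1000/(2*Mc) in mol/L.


nu = rho * 1000 / (2 * Mc)
nu = 0.98 * 1000 / (2 * 2504)
nu = 980.0 / 5008
nu = 0.1957 mol/L

0.1957 mol/L


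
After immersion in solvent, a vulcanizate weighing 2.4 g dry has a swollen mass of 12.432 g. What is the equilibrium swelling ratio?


Q = W_swollen / W_dry
Q = 12.432 / 2.4
Q = 5.18

Q = 5.18


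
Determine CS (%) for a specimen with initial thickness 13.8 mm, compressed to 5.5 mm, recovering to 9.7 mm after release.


CS = (t0 - recovered) / (t0 - ts) * 100
= (13.8 - 9.7) / (13.8 - 5.5) * 100
= 4.1 / 8.3 * 100
= 49.4%

49.4%


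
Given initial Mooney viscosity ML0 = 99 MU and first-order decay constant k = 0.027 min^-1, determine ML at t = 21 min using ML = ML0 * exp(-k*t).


ML = ML0 * exp(-k * t)
ML = 99 * exp(-0.027 * 21)
ML = 99 * 0.5672
ML = 56.16 MU

56.16 MU


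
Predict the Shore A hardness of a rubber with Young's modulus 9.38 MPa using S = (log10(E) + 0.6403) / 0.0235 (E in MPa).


log10(E) = 0.0235*S - 0.6403  =>  S = (log10(E) + 0.6403) / 0.0235
log10(9.38) = 0.972203
S = (0.972203 + 0.6403) / 0.0235 = 1.612503 / 0.0235
S = 68.6

Shore A = 68.6


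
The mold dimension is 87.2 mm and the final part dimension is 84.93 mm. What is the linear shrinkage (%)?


Shrinkage = (mold - part) / mold * 100
= (87.2 - 84.93) / 87.2 * 100
= 2.27 / 87.2 * 100
= 2.6%

2.6%


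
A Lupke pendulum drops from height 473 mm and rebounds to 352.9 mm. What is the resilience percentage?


Resilience = h_rebound / h_drop * 100
= 352.9 / 473 * 100
= 74.6%

74.6%


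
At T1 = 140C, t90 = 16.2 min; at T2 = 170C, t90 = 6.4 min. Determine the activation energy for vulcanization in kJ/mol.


T1 = 413.15 K, T2 = 443.15 K
1/T1 - 1/T2 = 1.6386e-04
ln(t1/t2) = ln(16.2/6.4) = 0.9287
Ea = 8.314 * 0.9287 / 1.6386e-04 = 47122.5646 J/mol
Ea = 47.12 kJ/mol

47.12 kJ/mol


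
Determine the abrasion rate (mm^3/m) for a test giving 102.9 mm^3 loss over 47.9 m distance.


Rate = volume_loss / distance
= 102.9 / 47.9
= 2.148 mm^3/m

2.148 mm^3/m


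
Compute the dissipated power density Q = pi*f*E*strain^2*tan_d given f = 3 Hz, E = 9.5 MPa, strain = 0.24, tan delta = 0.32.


Q = pi * f * E * strain^2 * tan_d
= pi * 3 * 9.5 * 0.24^2 * 0.32
= pi * 3 * 9.5 * 0.0576 * 0.32
= 1.6503

Q = 1.6503


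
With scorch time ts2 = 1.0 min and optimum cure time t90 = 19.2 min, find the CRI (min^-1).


CRI = 100 / (t90 - ts2)
= 100 / (19.2 - 1.0)
= 100 / 18.2
= 5.49 min^-1

5.49 min^-1


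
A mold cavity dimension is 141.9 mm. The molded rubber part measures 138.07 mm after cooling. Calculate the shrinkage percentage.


Shrinkage = (mold - part) / mold * 100
= (141.9 - 138.07) / 141.9 * 100
= 3.83 / 141.9 * 100
= 2.7%

2.7%


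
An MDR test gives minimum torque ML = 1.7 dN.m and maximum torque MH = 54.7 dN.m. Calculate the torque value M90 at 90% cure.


M90 = ML + 0.9 * (MH - ML)
M90 = 1.7 + 0.9 * (54.7 - 1.7)
M90 = 1.7 + 0.9 * 53.0
M90 = 49.4 dN.m

49.4 dN.m


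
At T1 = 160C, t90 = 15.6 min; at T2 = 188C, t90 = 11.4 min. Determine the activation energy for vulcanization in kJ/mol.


T1 = 433.15 K, T2 = 461.15 K
1/T1 - 1/T2 = 1.4018e-04
ln(t1/t2) = ln(15.6/11.4) = 0.3137
Ea = 8.314 * 0.3137 / 1.4018e-04 = 18603.2267 J/mol
Ea = 18.6 kJ/mol

18.6 kJ/mol


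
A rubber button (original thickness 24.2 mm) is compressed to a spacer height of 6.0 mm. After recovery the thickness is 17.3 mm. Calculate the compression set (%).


CS = (t0 - recovered) / (t0 - ts) * 100
= (24.2 - 17.3) / (24.2 - 6.0) * 100
= 6.9 / 18.2 * 100
= 37.9%

37.9%


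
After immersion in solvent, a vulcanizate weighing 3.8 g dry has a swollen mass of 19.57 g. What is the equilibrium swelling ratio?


Q = W_swollen / W_dry
Q = 19.57 / 3.8
Q = 5.15

Q = 5.15


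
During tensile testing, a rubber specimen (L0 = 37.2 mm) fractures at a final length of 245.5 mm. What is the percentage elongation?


Elongation = (Lf - L0) / L0 * 100
= (245.5 - 37.2) / 37.2 * 100
= 208.3 / 37.2 * 100
= 559.9%

559.9%


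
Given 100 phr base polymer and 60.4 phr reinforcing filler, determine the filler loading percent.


Filler % = filler / (rubber + filler) * 100
= 60.4 / (100 + 60.4) * 100
= 60.4 / 160.4 * 100
= 37.66%

37.66%


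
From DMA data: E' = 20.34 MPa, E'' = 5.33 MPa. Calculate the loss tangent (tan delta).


tan delta = E'' / E'
= 5.33 / 20.34
= 0.262

tan delta = 0.262


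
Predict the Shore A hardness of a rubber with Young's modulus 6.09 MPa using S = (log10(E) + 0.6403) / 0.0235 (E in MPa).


log10(E) = 0.0235*S - 0.6403  =>  S = (log10(E) + 0.6403) / 0.0235
log10(6.09) = 0.784617
S = (0.784617 + 0.6403) / 0.0235 = 1.424917 / 0.0235
S = 60.6

Shore A = 60.6


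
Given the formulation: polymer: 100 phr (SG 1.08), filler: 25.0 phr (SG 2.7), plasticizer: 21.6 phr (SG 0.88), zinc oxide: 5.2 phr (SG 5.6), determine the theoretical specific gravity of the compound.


Sum of weights = 151.8
Volume contributions:
  polymer: 100/1.08 = 92.5926
  filler: 25.0/2.7 = 9.2593
  plasticizer: 21.6/0.88 = 24.5455
  zinc oxide: 5.2/5.6 = 0.9286
Sum of volumes = 127.3259
SG = 151.8 / 127.3259 = 1.192

SG = 1.192


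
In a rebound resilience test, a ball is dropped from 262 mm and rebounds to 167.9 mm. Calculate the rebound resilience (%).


Resilience = h_rebound / h_drop * 100
= 167.9 / 262 * 100
= 64.1%

64.1%


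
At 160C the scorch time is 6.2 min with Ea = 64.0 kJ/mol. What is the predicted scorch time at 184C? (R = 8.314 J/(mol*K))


Convert temperatures: T1 = 160 + 273.15 = 433.15 K, T2 = 184 + 273.15 = 457.15 K
ts2_new = 6.2 * exp(64000 / 8.314 * (1/457.15 - 1/433.15))
1/T2 - 1/T1 = -1.2120e-04
ts2_new = 2.44 min

2.44 min


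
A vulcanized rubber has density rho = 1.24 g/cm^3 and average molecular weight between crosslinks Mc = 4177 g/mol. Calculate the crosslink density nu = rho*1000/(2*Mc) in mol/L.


nu = rho * 1000 / (2 * Mc)
nu = 1.24 * 1000 / (2 * 4177)
nu = 1240.0 / 8354
nu = 0.1484 mol/L

0.1484 mol/L


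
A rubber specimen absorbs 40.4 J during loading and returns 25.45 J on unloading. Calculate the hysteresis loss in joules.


Hysteresis loss = loading - unloading
= 40.4 - 25.45
= 14.95 J

14.95 J


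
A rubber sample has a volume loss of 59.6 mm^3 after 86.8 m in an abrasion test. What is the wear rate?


Rate = volume_loss / distance
= 59.6 / 86.8
= 0.687 mm^3/m

0.687 mm^3/m


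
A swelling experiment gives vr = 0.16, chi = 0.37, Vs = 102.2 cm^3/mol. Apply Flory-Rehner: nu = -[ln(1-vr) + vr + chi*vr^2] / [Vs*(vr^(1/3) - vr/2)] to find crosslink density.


ln(1 - vr) = ln(1 - 0.16) = -0.1744
Numerator = -((-0.1744) + 0.16 + 0.37 * 0.16^2) = 0.0049
Denominator = 102.2 * (0.16^(1/3) - 0.16/2) = 47.3067
nu = 0.0049 / 47.3067 = 1.0319e-04 mol/cm^3

1.0319e-04 mol/cm^3


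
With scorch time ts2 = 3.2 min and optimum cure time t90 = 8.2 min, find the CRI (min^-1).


CRI = 100 / (t90 - ts2)
= 100 / (8.2 - 3.2)
= 100 / 5.0
= 20.0 min^-1

20.0 min^-1


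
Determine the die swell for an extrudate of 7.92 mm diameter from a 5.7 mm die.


Die swell ratio = D_extrudate / D_die
= 7.92 / 5.7
= 1.389

Die swell = 1.389


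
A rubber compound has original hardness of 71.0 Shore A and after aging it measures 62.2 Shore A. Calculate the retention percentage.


Retention = aged / original * 100
= 62.2 / 71.0 * 100
= 87.6%

87.6%


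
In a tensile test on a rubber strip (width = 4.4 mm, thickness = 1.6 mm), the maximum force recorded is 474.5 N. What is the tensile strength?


Area = width * thickness = 4.4 * 1.6 = 7.04 mm^2
TS = force / area = 474.5 / 7.04 = 67.4 MPa

67.4 MPa


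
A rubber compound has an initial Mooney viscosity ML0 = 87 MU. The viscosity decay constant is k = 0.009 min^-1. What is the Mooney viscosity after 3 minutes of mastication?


ML = ML0 * exp(-k * t)
ML = 87 * exp(-0.009 * 3)
ML = 87 * 0.9734
ML = 84.68 MU

84.68 MU


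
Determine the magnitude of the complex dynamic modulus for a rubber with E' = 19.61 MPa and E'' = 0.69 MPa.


|E*| = sqrt(E'^2 + E''^2)
= sqrt(19.61^2 + 0.69^2)
= sqrt(384.5521 + 0.4761)
= 19.622 MPa

19.622 MPa


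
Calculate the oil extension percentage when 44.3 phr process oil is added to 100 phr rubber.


Oil % = oil / (100 + oil) * 100
= 44.3 / (100 + 44.3) * 100
= 44.3 / 144.3 * 100
= 30.7%

30.7%


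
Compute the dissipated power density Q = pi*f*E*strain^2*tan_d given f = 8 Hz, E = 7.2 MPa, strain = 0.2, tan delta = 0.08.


Q = pi * f * E * strain^2 * tan_d
= pi * 8 * 7.2 * 0.2^2 * 0.08
= pi * 8 * 7.2 * 0.0400 * 0.08
= 0.5791

Q = 0.5791


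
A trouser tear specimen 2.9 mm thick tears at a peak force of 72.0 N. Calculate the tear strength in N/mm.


Tear strength = force / thickness
= 72.0 / 2.9
= 24.83 N/mm

24.83 N/mm


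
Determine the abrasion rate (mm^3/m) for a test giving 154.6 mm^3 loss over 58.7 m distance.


Rate = volume_loss / distance
= 154.6 / 58.7
= 2.634 mm^3/m

2.634 mm^3/m


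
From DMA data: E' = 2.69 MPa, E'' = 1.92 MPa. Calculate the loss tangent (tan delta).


tan delta = E'' / E'
= 1.92 / 2.69
= 0.7138

tan delta = 0.7138


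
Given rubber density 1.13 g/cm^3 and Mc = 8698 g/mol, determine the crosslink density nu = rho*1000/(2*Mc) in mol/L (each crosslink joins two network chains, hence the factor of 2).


nu = rho * 1000 / (2 * Mc)
nu = 1.13 * 1000 / (2 * 8698)
nu = 1130.0 / 17396
nu = 0.0650 mol/L

0.0650 mol/L


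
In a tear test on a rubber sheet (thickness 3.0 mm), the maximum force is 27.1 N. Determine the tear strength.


Tear strength = force / thickness
= 27.1 / 3.0
= 9.03 N/mm

9.03 N/mm


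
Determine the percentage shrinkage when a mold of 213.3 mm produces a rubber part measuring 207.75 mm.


Shrinkage = (mold - part) / mold * 100
= (213.3 - 207.75) / 213.3 * 100
= 5.55 / 213.3 * 100
= 2.6%

2.6%


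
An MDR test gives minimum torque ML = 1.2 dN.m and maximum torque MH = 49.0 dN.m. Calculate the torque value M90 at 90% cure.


M90 = ML + 0.9 * (MH - ML)
M90 = 1.2 + 0.9 * (49.0 - 1.2)
M90 = 1.2 + 0.9 * 47.8
M90 = 44.22 dN.m

44.22 dN.m


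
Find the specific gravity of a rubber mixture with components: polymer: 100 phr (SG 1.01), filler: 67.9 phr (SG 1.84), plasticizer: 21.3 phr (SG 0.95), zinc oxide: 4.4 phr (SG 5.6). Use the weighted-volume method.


Sum of weights = 193.6
Volume contributions:
  polymer: 100/1.01 = 99.0099
  filler: 67.9/1.84 = 36.9022
  plasticizer: 21.3/0.95 = 22.4211
  zinc oxide: 4.4/5.6 = 0.7857
Sum of volumes = 159.1188
SG = 193.6 / 159.1188 = 1.217

SG = 1.217


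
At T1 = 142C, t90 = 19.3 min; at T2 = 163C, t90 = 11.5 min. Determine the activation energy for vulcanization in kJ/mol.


T1 = 415.15 K, T2 = 436.15 K
1/T1 - 1/T2 = 1.1598e-04
ln(t1/t2) = ln(19.3/11.5) = 0.5178
Ea = 8.314 * 0.5178 / 1.1598e-04 = 37115.7733 J/mol
Ea = 37.12 kJ/mol

37.12 kJ/mol


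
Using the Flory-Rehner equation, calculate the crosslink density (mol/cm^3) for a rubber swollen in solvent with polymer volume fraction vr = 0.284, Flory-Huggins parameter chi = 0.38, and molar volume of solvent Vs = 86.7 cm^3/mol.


ln(1 - vr) = ln(1 - 0.284) = -0.3341
Numerator = -((-0.3341) + 0.284 + 0.38 * 0.284^2) = 0.0194
Denominator = 86.7 * (0.284^(1/3) - 0.284/2) = 44.6777
nu = 0.0194 / 44.6777 = 4.3480e-04 mol/cm^3

4.3480e-04 mol/cm^3


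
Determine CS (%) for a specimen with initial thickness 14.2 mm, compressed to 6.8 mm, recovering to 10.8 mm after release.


CS = (t0 - recovered) / (t0 - ts) * 100
= (14.2 - 10.8) / (14.2 - 6.8) * 100
= 3.4 / 7.4 * 100
= 45.9%

45.9%


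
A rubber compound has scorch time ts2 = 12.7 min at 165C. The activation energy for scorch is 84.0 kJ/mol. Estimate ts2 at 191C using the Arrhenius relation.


Convert temperatures: T1 = 165 + 273.15 = 438.15 K, T2 = 191 + 273.15 = 464.15 K
ts2_new = 12.7 * exp(84000 / 8.314 * (1/464.15 - 1/438.15))
1/T2 - 1/T1 = -1.2785e-04
ts2_new = 3.49 min

3.49 min


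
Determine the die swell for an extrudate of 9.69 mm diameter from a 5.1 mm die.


Die swell ratio = D_extrudate / D_die
= 9.69 / 5.1
= 1.9

Die swell = 1.9


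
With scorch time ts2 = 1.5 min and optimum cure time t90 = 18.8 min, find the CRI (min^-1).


CRI = 100 / (t90 - ts2)
= 100 / (18.8 - 1.5)
= 100 / 17.3
= 5.78 min^-1

5.78 min^-1


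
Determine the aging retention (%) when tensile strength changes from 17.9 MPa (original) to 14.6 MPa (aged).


Retention = aged / original * 100
= 14.6 / 17.9 * 100
= 81.6%

81.6%


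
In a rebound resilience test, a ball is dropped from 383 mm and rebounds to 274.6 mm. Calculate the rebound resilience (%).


Resilience = h_rebound / h_drop * 100
= 274.6 / 383 * 100
= 71.7%

71.7%


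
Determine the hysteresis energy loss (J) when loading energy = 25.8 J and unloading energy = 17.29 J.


Hysteresis loss = loading - unloading
= 25.8 - 17.29
= 8.51 J

8.51 J


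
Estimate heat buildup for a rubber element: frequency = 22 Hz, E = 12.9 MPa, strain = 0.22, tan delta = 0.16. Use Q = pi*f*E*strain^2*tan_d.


Q = pi * f * E * strain^2 * tan_d
= pi * 22 * 12.9 * 0.22^2 * 0.16
= pi * 22 * 12.9 * 0.0484 * 0.16
= 6.9044

Q = 6.9044


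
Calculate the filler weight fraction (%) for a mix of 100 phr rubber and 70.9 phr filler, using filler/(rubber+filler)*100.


Filler % = filler / (rubber + filler) * 100
= 70.9 / (100 + 70.9) * 100
= 70.9 / 170.9 * 100
= 41.49%

41.49%


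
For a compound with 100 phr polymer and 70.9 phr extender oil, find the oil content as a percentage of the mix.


Oil % = oil / (100 + oil) * 100
= 70.9 / (100 + 70.9) * 100
= 70.9 / 170.9 * 100
= 41.49%

41.49%


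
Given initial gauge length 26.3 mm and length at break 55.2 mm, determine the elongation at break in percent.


Elongation = (Lf - L0) / L0 * 100
= (55.2 - 26.3) / 26.3 * 100
= 28.9 / 26.3 * 100
= 109.9%

109.9%


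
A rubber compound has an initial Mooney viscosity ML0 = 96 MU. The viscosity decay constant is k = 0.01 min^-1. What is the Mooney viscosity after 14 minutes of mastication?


ML = ML0 * exp(-k * t)
ML = 96 * exp(-0.01 * 14)
ML = 96 * 0.8694
ML = 83.46 MU

83.46 MU


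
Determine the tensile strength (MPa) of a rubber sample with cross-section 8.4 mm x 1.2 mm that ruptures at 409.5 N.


Area = width * thickness = 8.4 * 1.2 = 10.08 mm^2
TS = force / area = 409.5 / 10.08 = 40.62 MPa

40.62 MPa


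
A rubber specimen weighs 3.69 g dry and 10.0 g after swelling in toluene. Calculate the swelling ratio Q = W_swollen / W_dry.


Q = W_swollen / W_dry
Q = 10.0 / 3.69
Q = 2.71

Q = 2.71


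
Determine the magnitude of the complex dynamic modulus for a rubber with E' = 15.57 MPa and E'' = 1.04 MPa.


|E*| = sqrt(E'^2 + E''^2)
= sqrt(15.57^2 + 1.04^2)
= sqrt(242.4249 + 1.0816)
= 15.605 MPa

15.605 MPa


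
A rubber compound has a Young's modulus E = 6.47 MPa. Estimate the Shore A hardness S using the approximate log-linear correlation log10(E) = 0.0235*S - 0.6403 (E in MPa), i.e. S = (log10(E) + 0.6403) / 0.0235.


log10(E) = 0.0235*S - 0.6403  =>  S = (log10(E) + 0.6403) / 0.0235
log10(6.47) = 0.810904
S = (0.810904 + 0.6403) / 0.0235 = 1.451204 / 0.0235
S = 61.8

Shore A = 61.8


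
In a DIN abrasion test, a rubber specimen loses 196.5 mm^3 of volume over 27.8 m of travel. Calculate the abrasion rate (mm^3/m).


Rate = volume_loss / distance
= 196.5 / 27.8
= 7.068 mm^3/m

7.068 mm^3/m


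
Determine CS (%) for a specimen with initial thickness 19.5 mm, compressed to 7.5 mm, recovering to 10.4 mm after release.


CS = (t0 - recovered) / (t0 - ts) * 100
= (19.5 - 10.4) / (19.5 - 7.5) * 100
= 9.1 / 12.0 * 100
= 75.8%

75.8%


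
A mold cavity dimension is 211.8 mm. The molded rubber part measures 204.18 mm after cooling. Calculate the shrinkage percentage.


Shrinkage = (mold - part) / mold * 100
= (211.8 - 204.18) / 211.8 * 100
= 7.62 / 211.8 * 100
= 3.6%

3.6%


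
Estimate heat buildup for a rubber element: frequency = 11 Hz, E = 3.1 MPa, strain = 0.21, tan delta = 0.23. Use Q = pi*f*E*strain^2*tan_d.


Q = pi * f * E * strain^2 * tan_d
= pi * 11 * 3.1 * 0.21^2 * 0.23
= pi * 11 * 3.1 * 0.0441 * 0.23
= 1.0866

Q = 1.0866


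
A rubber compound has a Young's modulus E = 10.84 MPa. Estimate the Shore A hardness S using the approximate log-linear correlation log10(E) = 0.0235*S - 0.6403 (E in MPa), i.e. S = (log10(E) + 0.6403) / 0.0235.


log10(E) = 0.0235*S - 0.6403  =>  S = (log10(E) + 0.6403) / 0.0235
log10(10.84) = 1.035029
S = (1.035029 + 0.6403) / 0.0235 = 1.675329 / 0.0235
S = 71.3

Shore A = 71.3


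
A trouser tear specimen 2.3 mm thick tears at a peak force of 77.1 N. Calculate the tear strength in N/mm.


Tear strength = force / thickness
= 77.1 / 2.3
= 33.52 N/mm

33.52 N/mm


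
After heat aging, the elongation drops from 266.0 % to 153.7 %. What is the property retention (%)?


Retention = aged / original * 100
= 153.7 / 266.0 * 100
= 57.8%

57.8%


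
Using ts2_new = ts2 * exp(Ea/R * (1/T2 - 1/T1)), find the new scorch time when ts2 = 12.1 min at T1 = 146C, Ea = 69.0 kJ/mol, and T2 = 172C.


Convert temperatures: T1 = 146 + 273.15 = 419.15 K, T2 = 172 + 273.15 = 445.15 K
ts2_new = 12.1 * exp(69000 / 8.314 * (1/445.15 - 1/419.15))
1/T2 - 1/T1 = -1.3935e-04
ts2_new = 3.81 min

3.81 min


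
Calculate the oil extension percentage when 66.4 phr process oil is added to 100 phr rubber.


Oil % = oil / (100 + oil) * 100
= 66.4 / (100 + 66.4) * 100
= 66.4 / 166.4 * 100
= 39.9%

39.9%


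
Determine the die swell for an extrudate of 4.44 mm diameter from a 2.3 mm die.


Die swell ratio = D_extrudate / D_die
= 4.44 / 2.3
= 1.93

Die swell = 1.93


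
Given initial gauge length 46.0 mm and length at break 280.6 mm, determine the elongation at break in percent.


Elongation = (Lf - L0) / L0 * 100
= (280.6 - 46.0) / 46.0 * 100
= 234.6 / 46.0 * 100
= 510.0%

510.0%


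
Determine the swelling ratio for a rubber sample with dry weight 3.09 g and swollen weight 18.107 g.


Q = W_swollen / W_dry
Q = 18.107 / 3.09
Q = 5.86

Q = 5.86


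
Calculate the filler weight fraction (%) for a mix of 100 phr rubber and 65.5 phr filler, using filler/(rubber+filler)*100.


Filler % = filler / (rubber + filler) * 100
= 65.5 / (100 + 65.5) * 100
= 65.5 / 165.5 * 100
= 39.58%

39.58%


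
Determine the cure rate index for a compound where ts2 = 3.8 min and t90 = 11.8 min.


CRI = 100 / (t90 - ts2)
= 100 / (11.8 - 3.8)
= 100 / 8.0
= 12.5 min^-1

12.5 min^-1


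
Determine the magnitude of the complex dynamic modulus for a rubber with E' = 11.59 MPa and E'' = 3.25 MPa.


|E*| = sqrt(E'^2 + E''^2)
= sqrt(11.59^2 + 3.25^2)
= sqrt(134.3281 + 10.5625)
= 12.037 MPa

12.037 MPa


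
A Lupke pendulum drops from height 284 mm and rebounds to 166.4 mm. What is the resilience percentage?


Resilience = h_rebound / h_drop * 100
= 166.4 / 284 * 100
= 58.6%

58.6%


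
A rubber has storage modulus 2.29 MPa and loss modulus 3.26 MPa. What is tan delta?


tan delta = E'' / E'
= 3.26 / 2.29
= 1.4236

tan delta = 1.4236


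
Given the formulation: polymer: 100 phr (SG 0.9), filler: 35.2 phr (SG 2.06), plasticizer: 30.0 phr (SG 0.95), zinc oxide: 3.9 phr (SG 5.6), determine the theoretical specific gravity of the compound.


Sum of weights = 169.1
Volume contributions:
  polymer: 100/0.9 = 111.1111
  filler: 35.2/2.06 = 17.0874
  plasticizer: 30.0/0.95 = 31.5789
  zinc oxide: 3.9/5.6 = 0.6964
Sum of volumes = 160.4739
SG = 169.1 / 160.4739 = 1.054

SG = 1.054


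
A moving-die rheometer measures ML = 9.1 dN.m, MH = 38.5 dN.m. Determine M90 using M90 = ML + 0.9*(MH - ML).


M90 = ML + 0.9 * (MH - ML)
M90 = 9.1 + 0.9 * (38.5 - 9.1)
M90 = 9.1 + 0.9 * 29.4
M90 = 35.56 dN.m

35.56 dN.m


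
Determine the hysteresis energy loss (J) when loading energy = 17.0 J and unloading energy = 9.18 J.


Hysteresis loss = loading - unloading
= 17.0 - 9.18
= 7.82 J

7.82 J


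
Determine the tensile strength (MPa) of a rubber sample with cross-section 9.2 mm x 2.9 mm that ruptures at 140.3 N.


Area = width * thickness = 9.2 * 2.9 = 26.68 mm^2
TS = force / area = 140.3 / 26.68 = 5.26 MPa

5.26 MPa


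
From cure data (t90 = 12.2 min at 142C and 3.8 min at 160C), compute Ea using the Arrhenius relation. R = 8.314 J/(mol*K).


T1 = 415.15 K, T2 = 433.15 K
1/T1 - 1/T2 = 1.0010e-04
ln(t1/t2) = ln(12.2/3.8) = 1.1664
Ea = 8.314 * 1.1664 / 1.0010e-04 = 96881.6163 J/mol
Ea = 96.88 kJ/mol

96.88 kJ/mol


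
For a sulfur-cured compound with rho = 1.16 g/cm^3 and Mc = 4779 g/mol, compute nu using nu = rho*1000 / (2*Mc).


nu = rho * 1000 / (2 * Mc)
nu = 1.16 * 1000 / (2 * 4779)
nu = 1160.0 / 9558
nu = 0.1214 mol/L

0.1214 mol/L


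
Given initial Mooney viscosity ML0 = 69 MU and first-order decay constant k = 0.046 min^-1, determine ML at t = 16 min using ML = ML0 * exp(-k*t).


ML = ML0 * exp(-k * t)
ML = 69 * exp(-0.046 * 16)
ML = 69 * 0.4790
ML = 33.05 MU

33.05 MU


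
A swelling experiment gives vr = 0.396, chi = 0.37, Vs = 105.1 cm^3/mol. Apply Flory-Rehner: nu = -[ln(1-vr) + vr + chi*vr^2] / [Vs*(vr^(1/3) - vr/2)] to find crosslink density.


ln(1 - vr) = ln(1 - 0.396) = -0.5042
Numerator = -((-0.5042) + 0.396 + 0.37 * 0.396^2) = 0.0502
Denominator = 105.1 * (0.396^(1/3) - 0.396/2) = 56.3695
nu = 0.0502 / 56.3695 = 8.8983e-04 mol/cm^3

8.8983e-04 mol/cm^3


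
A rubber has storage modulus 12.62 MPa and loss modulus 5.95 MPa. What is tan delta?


tan delta = E'' / E'
= 5.95 / 12.62
= 0.4715

tan delta = 0.4715


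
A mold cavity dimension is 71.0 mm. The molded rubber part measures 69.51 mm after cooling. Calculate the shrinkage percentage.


Shrinkage = (mold - part) / mold * 100
= (71.0 - 69.51) / 71.0 * 100
= 1.49 / 71.0 * 100
= 2.1%

2.1%


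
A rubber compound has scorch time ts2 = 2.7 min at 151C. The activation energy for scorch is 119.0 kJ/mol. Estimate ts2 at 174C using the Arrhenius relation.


Convert temperatures: T1 = 151 + 273.15 = 424.15 K, T2 = 174 + 273.15 = 447.15 K
ts2_new = 2.7 * exp(119000 / 8.314 * (1/447.15 - 1/424.15))
1/T2 - 1/T1 = -1.2127e-04
ts2_new = 0.48 min

0.48 min


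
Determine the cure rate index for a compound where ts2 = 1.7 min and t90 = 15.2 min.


CRI = 100 / (t90 - ts2)
= 100 / (15.2 - 1.7)
= 100 / 13.5
= 7.41 min^-1

7.41 min^-1


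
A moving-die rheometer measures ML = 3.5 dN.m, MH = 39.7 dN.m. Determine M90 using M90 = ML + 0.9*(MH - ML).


M90 = ML + 0.9 * (MH - ML)
M90 = 3.5 + 0.9 * (39.7 - 3.5)
M90 = 3.5 + 0.9 * 36.2
M90 = 36.08 dN.m

36.08 dN.m


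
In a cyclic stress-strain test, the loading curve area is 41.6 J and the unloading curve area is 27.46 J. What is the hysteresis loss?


Hysteresis loss = loading - unloading
= 41.6 - 27.46
= 14.14 J

14.14 J


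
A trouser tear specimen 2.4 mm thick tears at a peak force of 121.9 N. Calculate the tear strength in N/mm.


Tear strength = force / thickness
= 121.9 / 2.4
= 50.79 N/mm

50.79 N/mm


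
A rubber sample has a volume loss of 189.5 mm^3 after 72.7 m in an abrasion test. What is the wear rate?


Rate = volume_loss / distance
= 189.5 / 72.7
= 2.607 mm^3/m

2.607 mm^3/m


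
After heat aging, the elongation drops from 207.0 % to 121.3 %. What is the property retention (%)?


Retention = aged / original * 100
= 121.3 / 207.0 * 100
= 58.6%

58.6%


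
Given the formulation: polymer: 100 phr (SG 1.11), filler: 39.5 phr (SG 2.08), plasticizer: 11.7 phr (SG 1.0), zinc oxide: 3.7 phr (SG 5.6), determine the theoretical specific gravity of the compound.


Sum of weights = 154.9
Volume contributions:
  polymer: 100/1.11 = 90.0901
  filler: 39.5/2.08 = 18.9904
  plasticizer: 11.7/1.0 = 11.7000
  zinc oxide: 3.7/5.6 = 0.6607
Sum of volumes = 121.4412
SG = 154.9 / 121.4412 = 1.276

SG = 1.276


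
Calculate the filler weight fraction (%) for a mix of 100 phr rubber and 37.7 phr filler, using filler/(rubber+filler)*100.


Filler % = filler / (rubber + filler) * 100
= 37.7 / (100 + 37.7) * 100
= 37.7 / 137.7 * 100
= 27.38%

27.38%


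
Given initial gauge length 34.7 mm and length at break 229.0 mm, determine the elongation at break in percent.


Elongation = (Lf - L0) / L0 * 100
= (229.0 - 34.7) / 34.7 * 100
= 194.3 / 34.7 * 100
= 559.9%

559.9%


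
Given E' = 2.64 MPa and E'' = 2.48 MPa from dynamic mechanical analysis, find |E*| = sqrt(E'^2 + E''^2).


|E*| = sqrt(E'^2 + E''^2)
= sqrt(2.64^2 + 2.48^2)
= sqrt(6.9696 + 6.1504)
= 3.622 MPa

3.622 MPa


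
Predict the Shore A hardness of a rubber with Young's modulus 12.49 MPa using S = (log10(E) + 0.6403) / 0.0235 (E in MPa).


log10(E) = 0.0235*S - 0.6403  =>  S = (log10(E) + 0.6403) / 0.0235
log10(12.49) = 1.096562
S = (1.096562 + 0.6403) / 0.0235 = 1.736862 / 0.0235
S = 73.9

Shore A = 73.9


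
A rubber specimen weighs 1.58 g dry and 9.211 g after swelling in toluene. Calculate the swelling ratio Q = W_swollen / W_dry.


Q = W_swollen / W_dry
Q = 9.211 / 1.58
Q = 5.83

Q = 5.83


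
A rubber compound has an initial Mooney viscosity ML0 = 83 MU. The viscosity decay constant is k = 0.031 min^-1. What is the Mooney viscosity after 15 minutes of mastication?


ML = ML0 * exp(-k * t)
ML = 83 * exp(-0.031 * 15)
ML = 83 * 0.6281
ML = 52.14 MU

52.14 MU


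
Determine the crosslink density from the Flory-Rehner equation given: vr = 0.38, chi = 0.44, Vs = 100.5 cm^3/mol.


ln(1 - vr) = ln(1 - 0.38) = -0.4780
Numerator = -((-0.4780) + 0.38 + 0.44 * 0.38^2) = 0.0345
Denominator = 100.5 * (0.38^(1/3) - 0.38/2) = 53.6987
nu = 0.0345 / 53.6987 = 6.4247e-04 mol/cm^3

6.4247e-04 mol/cm^3


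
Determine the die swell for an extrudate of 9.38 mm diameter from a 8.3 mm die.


Die swell ratio = D_extrudate / D_die
= 9.38 / 8.3
= 1.13

Die swell = 1.13


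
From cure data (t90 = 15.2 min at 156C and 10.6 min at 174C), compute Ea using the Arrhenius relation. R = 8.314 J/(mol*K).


T1 = 429.15 K, T2 = 447.15 K
1/T1 - 1/T2 = 9.3802e-05
ln(t1/t2) = ln(15.2/10.6) = 0.3604
Ea = 8.314 * 0.3604 / 9.3802e-05 = 31947.3299 J/mol
Ea = 31.95 kJ/mol

31.95 kJ/mol


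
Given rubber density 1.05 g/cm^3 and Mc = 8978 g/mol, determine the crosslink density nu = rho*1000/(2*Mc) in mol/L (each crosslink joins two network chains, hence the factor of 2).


nu = rho * 1000 / (2 * Mc)
nu = 1.05 * 1000 / (2 * 8978)
nu = 1050.0 / 17956
nu = 0.0585 mol/L

0.0585 mol/L


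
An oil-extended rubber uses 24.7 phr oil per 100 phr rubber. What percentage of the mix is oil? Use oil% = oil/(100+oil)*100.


Oil % = oil / (100 + oil) * 100
= 24.7 / (100 + 24.7) * 100
= 24.7 / 124.7 * 100
= 19.81%

19.81%


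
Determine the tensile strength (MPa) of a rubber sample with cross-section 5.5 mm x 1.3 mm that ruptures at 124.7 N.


Area = width * thickness = 5.5 * 1.3 = 7.15 mm^2
TS = force / area = 124.7 / 7.15 = 17.44 MPa

17.44 MPa


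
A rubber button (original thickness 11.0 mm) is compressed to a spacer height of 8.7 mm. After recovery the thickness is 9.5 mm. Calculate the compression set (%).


CS = (t0 - recovered) / (t0 - ts) * 100
= (11.0 - 9.5) / (11.0 - 8.7) * 100
= 1.5 / 2.3 * 100
= 65.2%

65.2%


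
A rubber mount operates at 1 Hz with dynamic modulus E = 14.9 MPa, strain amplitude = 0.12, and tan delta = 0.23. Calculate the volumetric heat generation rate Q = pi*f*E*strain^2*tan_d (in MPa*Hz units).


Q = pi * f * E * strain^2 * tan_d
= pi * 1 * 14.9 * 0.12^2 * 0.23
= pi * 1 * 14.9 * 0.0144 * 0.23
= 0.1550

Q = 0.1550


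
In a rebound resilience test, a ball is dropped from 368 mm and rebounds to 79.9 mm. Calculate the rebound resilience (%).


Resilience = h_rebound / h_drop * 100
= 79.9 / 368 * 100
= 21.7%

21.7%


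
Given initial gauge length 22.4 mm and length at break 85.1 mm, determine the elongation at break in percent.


Elongation = (Lf - L0) / L0 * 100
= (85.1 - 22.4) / 22.4 * 100
= 62.7 / 22.4 * 100
= 279.9%

279.9%


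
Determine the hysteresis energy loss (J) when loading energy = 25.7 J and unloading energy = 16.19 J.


Hysteresis loss = loading - unloading
= 25.7 - 16.19
= 9.51 J

9.51 J


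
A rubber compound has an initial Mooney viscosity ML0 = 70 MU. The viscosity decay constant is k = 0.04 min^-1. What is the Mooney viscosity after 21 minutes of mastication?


ML = ML0 * exp(-k * t)
ML = 70 * exp(-0.04 * 21)
ML = 70 * 0.4317
ML = 30.22 MU

30.22 MU


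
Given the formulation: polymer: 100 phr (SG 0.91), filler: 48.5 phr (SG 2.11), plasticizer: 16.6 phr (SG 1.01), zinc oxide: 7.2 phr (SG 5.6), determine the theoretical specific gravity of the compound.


Sum of weights = 172.3
Volume contributions:
  polymer: 100/0.91 = 109.8901
  filler: 48.5/2.11 = 22.9858
  plasticizer: 16.6/1.01 = 16.4356
  zinc oxide: 7.2/5.6 = 1.2857
Sum of volumes = 150.5972
SG = 172.3 / 150.5972 = 1.144

SG = 1.144


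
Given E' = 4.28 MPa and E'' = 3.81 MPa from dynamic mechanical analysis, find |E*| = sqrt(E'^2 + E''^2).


|E*| = sqrt(E'^2 + E''^2)
= sqrt(4.28^2 + 3.81^2)
= sqrt(18.3184 + 14.5161)
= 5.73 MPa

5.73 MPa


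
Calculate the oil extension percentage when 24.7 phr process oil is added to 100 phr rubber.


Oil % = oil / (100 + oil) * 100
= 24.7 / (100 + 24.7) * 100
= 24.7 / 124.7 * 100
= 19.81%

19.81%


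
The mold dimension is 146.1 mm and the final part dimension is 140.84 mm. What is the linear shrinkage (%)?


Shrinkage = (mold - part) / mold * 100
= (146.1 - 140.84) / 146.1 * 100
= 5.26 / 146.1 * 100
= 3.6%

3.6%


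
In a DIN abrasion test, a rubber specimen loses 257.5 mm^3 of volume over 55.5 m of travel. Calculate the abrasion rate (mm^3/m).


Rate = volume_loss / distance
= 257.5 / 55.5
= 4.64 mm^3/m

4.64 mm^3/m


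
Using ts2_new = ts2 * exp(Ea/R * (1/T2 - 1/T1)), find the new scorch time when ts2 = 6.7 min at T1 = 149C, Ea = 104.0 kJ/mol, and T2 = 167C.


Convert temperatures: T1 = 149 + 273.15 = 422.15 K, T2 = 167 + 273.15 = 440.15 K
ts2_new = 6.7 * exp(104000 / 8.314 * (1/440.15 - 1/422.15))
1/T2 - 1/T1 = -9.6874e-05
ts2_new = 1.99 min

1.99 min


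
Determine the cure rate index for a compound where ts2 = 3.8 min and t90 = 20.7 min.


CRI = 100 / (t90 - ts2)
= 100 / (20.7 - 3.8)
= 100 / 16.9
= 5.92 min^-1

5.92 min^-1


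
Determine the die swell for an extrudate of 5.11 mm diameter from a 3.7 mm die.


Die swell ratio = D_extrudate / D_die
= 5.11 / 3.7
= 1.381

Die swell = 1.381
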